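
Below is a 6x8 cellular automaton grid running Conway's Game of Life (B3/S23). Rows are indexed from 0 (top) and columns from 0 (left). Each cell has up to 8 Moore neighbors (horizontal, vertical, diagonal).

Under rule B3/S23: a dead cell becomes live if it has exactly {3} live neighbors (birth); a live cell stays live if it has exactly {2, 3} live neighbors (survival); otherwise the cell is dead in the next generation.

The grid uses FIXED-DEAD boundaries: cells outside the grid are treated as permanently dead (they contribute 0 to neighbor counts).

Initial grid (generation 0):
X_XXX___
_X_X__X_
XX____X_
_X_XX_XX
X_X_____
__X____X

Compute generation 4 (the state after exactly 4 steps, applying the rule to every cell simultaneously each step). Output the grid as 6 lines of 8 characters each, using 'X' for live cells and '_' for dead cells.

Simulating step by step:
Generation 0 (given above): 19 live cells
Generation 1: 20 live cells
_XXXX___
___XXX__
XX_XX_X_
___X_XXX
__X___XX
_X______
Generation 2: 9 live cells
__X__X__
X_______
_______X
_X_X____
__X__X_X
________
Generation 3: 3 live cells
________
________
________
__X___X_
__X_____
________
Generation 4: 0 live cells
(generation 4 grid is the final answer)

Answer: ________
________
________
________
________
________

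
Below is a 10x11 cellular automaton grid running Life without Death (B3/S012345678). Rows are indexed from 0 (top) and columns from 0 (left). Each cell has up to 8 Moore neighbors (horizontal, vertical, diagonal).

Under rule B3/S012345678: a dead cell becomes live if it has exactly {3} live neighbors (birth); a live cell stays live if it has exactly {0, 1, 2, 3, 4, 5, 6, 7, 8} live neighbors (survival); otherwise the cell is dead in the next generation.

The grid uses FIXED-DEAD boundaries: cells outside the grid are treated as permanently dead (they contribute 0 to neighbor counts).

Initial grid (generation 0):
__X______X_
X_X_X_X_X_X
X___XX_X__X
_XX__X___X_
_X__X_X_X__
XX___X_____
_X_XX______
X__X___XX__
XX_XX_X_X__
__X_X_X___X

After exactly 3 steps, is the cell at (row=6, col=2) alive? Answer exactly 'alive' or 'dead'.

Simulating step by step:
Generation 0 (given above): 41 live cells
Generation 1: 55 live cells
_XXX_____X_
X_X_X_XXX_X
X_X_XX_XX_X
XXXX_X_XXX_
_X__X_X_X__
XX_X_X_____
_X_XX______
X__X_X_XX__
XX_XX_X_XX_
_XX_X_XX__X
Generation 2: 65 live cells
_XXX___XXX_
X_X_X_XXX_X
X_X_XX_XX_X
XXXX_X_XXX_
_X__X_X_XX_
XX_X_X_____
_X_XXXX____
X__X_XXXXX_
XX_XX_X_XX_
XXX_X_XXXXX
Generation 3: 69 live cells
_XXX__XXXX_
X_X_X_XXX_X
X_X_XX_XX_X
XXXX_X_XXXX
_X__X_X_XX_
XX_X_X_X___
_X_XXXX_X__
X__X_XXXXX_
XX_XX_X_XX_
XXX_X_XXXXX

Cell (6,2) at generation 3: 0 -> dead

Answer: dead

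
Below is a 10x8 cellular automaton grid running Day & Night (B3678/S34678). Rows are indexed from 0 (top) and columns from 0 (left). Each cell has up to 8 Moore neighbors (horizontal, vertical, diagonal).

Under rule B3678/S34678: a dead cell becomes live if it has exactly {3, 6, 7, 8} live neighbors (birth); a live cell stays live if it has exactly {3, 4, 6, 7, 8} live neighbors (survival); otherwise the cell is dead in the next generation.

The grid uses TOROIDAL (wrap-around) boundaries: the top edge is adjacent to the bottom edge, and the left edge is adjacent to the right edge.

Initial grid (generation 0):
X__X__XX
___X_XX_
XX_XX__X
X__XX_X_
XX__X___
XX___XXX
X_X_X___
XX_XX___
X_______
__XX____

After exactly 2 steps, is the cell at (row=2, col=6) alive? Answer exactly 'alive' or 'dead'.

Simulating step by step:
Generation 0 (given above): 34 live cells
Generation 1: 36 live cells
___X_XXX
_X_X_XXX
X__X___X
___XX___
_XXXX__X
__XXXX_X
_XX_X_X_
XXXX___X
____X___
XX______
Generation 2: 35 live cells
_X___X_X
_____XX_
X__X_X_X
_X__X__X
X__XX_X_
__XX_X__
__XXX_X_
XXXXXX__
___X___X
____XXXX

Cell (2,6) at generation 2: 0 -> dead

Answer: dead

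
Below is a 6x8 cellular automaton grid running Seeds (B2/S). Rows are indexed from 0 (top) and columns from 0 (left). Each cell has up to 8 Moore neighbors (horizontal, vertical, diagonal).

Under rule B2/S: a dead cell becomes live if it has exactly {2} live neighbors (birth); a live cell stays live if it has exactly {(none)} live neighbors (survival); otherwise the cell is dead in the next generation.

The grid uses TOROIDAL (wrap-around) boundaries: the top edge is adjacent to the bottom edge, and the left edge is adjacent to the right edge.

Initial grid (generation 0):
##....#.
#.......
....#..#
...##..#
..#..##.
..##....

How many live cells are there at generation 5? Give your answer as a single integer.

Answer: 10

Derivation:
Simulating step by step:
Generation 0 (given above): 14 live cells
Generation 1: 11 live cells
...#....
.....##.
.....##.
#.#.....
.#.....#
#...#...
Generation 2: 12 live cells
......##
.......#
.#..#...
.....#..
..##....
.###...#
Generation 3: 10 live cells
.#.#....
.....#..
#....##.
.#......
#.....#.
....#...
Generation 4: 18 live cells
..#..#..
###....#
.#..#..#
........
.#...#.#
####.#.#
Generation 5: 10 live cells
........
....##..
...#..#.
.##.##.#
...#....
........
Population at generation 5: 10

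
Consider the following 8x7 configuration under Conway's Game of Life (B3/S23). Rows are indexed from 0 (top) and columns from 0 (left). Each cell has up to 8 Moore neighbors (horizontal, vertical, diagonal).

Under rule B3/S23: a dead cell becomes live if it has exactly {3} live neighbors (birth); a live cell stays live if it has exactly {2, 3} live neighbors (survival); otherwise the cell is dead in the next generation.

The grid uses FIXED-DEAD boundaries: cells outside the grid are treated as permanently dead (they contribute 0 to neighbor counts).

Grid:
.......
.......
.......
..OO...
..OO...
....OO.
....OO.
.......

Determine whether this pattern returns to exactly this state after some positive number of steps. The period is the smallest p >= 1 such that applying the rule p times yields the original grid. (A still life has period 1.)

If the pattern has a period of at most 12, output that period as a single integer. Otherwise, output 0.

Simulating and comparing each generation to the original:
Gen 0 (original, given above): 8 live cells
Gen 1: 6 live cells, differs from original
Gen 2: 8 live cells, MATCHES original -> period = 2

Answer: 2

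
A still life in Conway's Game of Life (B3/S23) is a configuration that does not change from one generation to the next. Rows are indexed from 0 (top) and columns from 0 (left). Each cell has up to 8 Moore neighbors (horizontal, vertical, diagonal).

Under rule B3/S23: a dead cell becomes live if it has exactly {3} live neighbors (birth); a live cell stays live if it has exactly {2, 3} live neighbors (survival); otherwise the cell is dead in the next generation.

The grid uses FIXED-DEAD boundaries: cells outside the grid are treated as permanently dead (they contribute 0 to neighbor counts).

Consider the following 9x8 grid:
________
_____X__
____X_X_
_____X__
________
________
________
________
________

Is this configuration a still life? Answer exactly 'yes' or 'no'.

Compute generation 1 and compare to generation 0 (given above):
Generation 1:
________
_____X__
____X_X_
_____X__
________
________
________
________
________
The grids are IDENTICAL -> still life.

Answer: yes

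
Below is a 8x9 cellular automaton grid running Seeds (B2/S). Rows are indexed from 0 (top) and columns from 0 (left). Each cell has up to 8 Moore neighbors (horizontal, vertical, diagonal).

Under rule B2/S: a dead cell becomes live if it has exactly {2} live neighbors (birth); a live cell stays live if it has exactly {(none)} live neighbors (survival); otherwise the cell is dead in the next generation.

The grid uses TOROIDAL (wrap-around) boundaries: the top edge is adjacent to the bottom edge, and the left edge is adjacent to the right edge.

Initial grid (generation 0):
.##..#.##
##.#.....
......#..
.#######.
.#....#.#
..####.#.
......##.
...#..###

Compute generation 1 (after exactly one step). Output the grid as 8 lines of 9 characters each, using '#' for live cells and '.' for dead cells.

Answer: .........
....##...
........#
........#
.........
##.......
.........
.#..#....

Derivation:
Simulating step by step:
Generation 0 (given above): 30 live cells
Generation 1: 8 live cells
(generation 1 grid is the final answer)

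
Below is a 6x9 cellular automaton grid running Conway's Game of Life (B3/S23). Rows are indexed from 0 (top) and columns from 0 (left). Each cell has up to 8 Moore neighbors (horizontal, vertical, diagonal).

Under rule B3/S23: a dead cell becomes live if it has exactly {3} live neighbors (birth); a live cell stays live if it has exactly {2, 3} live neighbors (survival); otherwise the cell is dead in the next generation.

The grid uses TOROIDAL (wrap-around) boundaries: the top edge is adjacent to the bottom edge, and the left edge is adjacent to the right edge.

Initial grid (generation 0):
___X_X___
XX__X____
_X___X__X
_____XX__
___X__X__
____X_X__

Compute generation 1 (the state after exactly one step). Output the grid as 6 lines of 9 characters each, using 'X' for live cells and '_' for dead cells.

Answer: ___X_X___
XXX_XX___
_X__XXX__
____XXXX_
____X_XX_
___XX_X__

Derivation:
Simulating step by step:
Generation 0 (given above): 14 live cells
Generation 1: 21 live cells
(generation 1 grid is the final answer)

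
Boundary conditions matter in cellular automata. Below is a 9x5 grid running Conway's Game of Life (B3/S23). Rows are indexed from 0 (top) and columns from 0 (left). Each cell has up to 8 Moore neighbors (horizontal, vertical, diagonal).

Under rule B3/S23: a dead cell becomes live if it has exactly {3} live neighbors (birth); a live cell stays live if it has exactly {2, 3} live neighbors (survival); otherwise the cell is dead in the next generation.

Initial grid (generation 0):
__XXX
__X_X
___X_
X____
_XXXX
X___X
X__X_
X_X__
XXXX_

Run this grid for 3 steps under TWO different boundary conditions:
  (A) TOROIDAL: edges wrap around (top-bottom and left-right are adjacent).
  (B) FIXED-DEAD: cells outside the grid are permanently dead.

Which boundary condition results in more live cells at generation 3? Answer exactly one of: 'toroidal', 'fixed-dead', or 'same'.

Under TOROIDAL boundary, generation 3:
_____
X_X_X
_XXXX
_____
___X_
_X_XX
_XXXX
X____
_____
Population = 16

Under FIXED-DEAD boundary, generation 3:
_____
__X_X
__X_X
X___X
X___X
X__X_
X_XX_
X_X__
_XX__
Population = 17

Comparison: toroidal=16, fixed-dead=17 -> fixed-dead

Answer: fixed-dead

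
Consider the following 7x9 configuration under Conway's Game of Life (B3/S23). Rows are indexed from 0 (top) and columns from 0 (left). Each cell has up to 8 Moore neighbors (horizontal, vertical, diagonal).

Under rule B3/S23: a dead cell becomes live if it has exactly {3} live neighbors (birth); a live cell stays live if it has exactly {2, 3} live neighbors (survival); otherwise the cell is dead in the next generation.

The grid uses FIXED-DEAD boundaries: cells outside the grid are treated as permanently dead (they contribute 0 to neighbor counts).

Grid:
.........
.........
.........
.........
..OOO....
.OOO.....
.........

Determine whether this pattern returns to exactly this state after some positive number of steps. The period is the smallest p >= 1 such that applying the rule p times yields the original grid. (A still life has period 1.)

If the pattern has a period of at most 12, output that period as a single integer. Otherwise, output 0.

Answer: 2

Derivation:
Simulating and comparing each generation to the original:
Gen 0 (original, given above): 6 live cells
Gen 1: 6 live cells, differs from original
Gen 2: 6 live cells, MATCHES original -> period = 2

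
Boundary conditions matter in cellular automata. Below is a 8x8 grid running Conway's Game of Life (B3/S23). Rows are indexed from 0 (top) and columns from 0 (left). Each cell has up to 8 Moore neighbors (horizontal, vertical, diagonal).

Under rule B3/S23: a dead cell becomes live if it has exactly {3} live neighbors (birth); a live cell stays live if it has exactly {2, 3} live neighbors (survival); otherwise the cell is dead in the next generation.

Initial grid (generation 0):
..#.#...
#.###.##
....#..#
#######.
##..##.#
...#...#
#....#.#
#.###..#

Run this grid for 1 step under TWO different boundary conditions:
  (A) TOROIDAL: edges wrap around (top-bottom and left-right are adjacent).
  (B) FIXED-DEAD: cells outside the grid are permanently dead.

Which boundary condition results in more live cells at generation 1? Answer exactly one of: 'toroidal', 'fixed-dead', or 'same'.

Under TOROIDAL boundary, generation 1:
......#.
###.#.##
........
..#.....
........
.#...#..
.##.....
#.#.####
Population = 18

Under FIXED-DEAD boundary, generation 1:
.##.##..
.##.#.##
#......#
#.#....#
#......#
##...#.#
.##....#
.#.##.#.
Population = 27

Comparison: toroidal=18, fixed-dead=27 -> fixed-dead

Answer: fixed-dead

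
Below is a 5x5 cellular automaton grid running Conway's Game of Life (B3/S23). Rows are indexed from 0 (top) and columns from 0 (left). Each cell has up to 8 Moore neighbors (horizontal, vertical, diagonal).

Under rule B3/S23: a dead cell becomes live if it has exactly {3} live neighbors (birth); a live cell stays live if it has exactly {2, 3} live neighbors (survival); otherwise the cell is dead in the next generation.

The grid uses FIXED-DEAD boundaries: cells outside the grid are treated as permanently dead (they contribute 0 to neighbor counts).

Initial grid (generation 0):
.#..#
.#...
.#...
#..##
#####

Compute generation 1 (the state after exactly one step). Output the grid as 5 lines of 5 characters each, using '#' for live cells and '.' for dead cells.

Answer: .....
###..
###..
#...#
###.#

Derivation:
Simulating step by step:
Generation 0 (given above): 12 live cells
Generation 1: 12 live cells
(generation 1 grid is the final answer)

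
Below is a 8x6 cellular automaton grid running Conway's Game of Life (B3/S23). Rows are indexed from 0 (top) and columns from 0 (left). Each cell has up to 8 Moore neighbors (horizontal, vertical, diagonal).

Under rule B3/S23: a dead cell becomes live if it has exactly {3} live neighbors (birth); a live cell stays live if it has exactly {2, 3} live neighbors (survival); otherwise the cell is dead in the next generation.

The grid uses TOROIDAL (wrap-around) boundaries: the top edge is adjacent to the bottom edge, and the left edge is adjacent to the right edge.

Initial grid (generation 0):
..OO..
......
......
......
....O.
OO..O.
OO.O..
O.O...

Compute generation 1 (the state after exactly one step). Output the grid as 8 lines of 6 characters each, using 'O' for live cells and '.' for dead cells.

Simulating step by step:
Generation 0 (given above): 11 live cells
Generation 1: 11 live cells
(generation 1 grid is the final answer)

Answer: .OOO..
......
......
......
.....O
OOOOO.
...O..
O.....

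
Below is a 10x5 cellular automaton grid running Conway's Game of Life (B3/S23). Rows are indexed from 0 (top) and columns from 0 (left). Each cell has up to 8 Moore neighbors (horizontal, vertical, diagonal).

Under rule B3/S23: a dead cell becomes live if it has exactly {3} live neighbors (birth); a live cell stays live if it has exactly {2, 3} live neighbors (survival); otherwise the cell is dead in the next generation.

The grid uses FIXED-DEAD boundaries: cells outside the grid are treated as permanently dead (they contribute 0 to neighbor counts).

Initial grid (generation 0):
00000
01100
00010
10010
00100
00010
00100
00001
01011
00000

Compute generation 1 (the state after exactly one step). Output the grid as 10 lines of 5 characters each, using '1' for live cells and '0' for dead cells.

Simulating step by step:
Generation 0 (given above): 12 live cells
Generation 1: 14 live cells
(generation 1 grid is the final answer)

Answer: 00000
00100
01010
00110
00110
00110
00010
00101
00011
00000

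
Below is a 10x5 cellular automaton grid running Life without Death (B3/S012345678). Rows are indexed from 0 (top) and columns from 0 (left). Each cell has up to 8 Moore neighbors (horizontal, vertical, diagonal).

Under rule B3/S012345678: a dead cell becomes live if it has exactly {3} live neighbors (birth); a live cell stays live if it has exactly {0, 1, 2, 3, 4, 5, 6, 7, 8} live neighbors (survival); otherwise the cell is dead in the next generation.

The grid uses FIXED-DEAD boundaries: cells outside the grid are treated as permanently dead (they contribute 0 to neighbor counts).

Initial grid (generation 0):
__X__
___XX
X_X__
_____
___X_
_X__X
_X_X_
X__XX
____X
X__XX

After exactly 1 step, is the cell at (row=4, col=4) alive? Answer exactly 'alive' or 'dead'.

Answer: dead

Derivation:
Simulating step by step:
Generation 0 (given above): 17 live cells
Generation 1: 24 live cells
__XX_
_XXXX
X_XX_
_____
___X_
_X_XX
XX_X_
X_XXX
____X
X__XX

Cell (4,4) at generation 1: 0 -> dead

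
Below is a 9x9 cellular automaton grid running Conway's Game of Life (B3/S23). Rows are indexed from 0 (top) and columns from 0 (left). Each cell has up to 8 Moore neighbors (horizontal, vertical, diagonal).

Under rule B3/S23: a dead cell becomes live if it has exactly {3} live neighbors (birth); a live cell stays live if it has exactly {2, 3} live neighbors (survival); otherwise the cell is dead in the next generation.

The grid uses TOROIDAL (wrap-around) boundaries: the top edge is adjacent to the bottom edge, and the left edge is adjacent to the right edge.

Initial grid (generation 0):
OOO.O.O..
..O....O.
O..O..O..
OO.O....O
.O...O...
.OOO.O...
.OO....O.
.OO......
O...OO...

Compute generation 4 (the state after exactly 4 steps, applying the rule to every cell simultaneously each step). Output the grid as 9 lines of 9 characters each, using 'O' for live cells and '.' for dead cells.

Answer: .OO......
.........
.........
O.......O
.O.....O.
....OOOO.
..O.....O
..O......
OOO......

Derivation:
Simulating step by step:
Generation 0 (given above): 28 live cells
Generation 1: 29 live cells
O.O.O.O.O
O.O..OOOO
O..O...O.
.O..O...O
...O.....
O..OO.O..
O........
O.OO.....
O...OO...
Generation 2: 31 live cells
....O....
..O.OO...
..OOOO...
O.OOO...O
O.OO.O...
...OO....
O.O.O...O
O..OO...O
O.O.OO...
Generation 3: 20 live cells
.O.......
..O......
.........
O.......O
O....O..O
O....O..O
OOO..O..O
..O......
OO...O..O
Generation 4: 16 live cells
(generation 4 grid is the final answer)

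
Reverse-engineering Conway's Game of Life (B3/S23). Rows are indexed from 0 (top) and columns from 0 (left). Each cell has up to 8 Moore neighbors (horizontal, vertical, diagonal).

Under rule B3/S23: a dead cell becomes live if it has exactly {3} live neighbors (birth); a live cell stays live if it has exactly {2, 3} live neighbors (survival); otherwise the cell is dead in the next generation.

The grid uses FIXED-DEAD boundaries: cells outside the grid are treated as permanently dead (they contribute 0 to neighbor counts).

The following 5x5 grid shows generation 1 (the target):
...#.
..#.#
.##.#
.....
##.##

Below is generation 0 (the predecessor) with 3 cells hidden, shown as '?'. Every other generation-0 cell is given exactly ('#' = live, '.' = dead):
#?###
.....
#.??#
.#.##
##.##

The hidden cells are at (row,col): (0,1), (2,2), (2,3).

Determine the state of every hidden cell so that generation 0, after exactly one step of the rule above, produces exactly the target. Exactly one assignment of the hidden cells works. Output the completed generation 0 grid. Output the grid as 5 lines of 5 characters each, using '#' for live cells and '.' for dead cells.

Hidden generation-0 cells (in order): (0,1), (2,2), (2,3).
A hidden cell only influences target cells in its own 3x3 neighborhood. Try each of the 2^3 = 8 assignments, step the completed generation 0 forward once under B3/S23, and compare with the target:
  (0,1)=. (2,2)=. (2,3)=. -> step gives (1,1)='#' but target has '.' -> reject
  (0,1)=. (2,2)=. (2,3)=# -> step gives (1,1)='#' but target has '.' -> reject
  (0,1)=. (2,2)=# (2,3)=. -> step reproduces the target at every cell -> ACCEPT
  (0,1)=. (2,2)=# (2,3)=# -> step gives (1,2)='.' but target has '#' -> reject
  (0,1)=# (2,2)=. (2,3)=. -> step gives (0,1)='#' but target has '.' -> reject
  (0,1)=# (2,2)=. (2,3)=# -> step gives (0,1)='#' but target has '.' -> reject
  (0,1)=# (2,2)=# (2,3)=. -> step gives (0,1)='#' but target has '.' -> reject
  (0,1)=# (2,2)=# (2,3)=# -> step gives (0,1)='#' but target has '.' -> reject
Unique solution: (0,1)=dead, (2,2)=live, (2,3)=dead.
Check: live-neighbor counts of every cell in the completed generation 0:
02121
24353
13242
44554
22433
Applying B3/S23 to generation 0 with these counts gives:
...#.
..#.#
.##.#
.....
##.##
which matches the target exactly.

Answer: #.###
.....
#.#.#
.#.##
##.##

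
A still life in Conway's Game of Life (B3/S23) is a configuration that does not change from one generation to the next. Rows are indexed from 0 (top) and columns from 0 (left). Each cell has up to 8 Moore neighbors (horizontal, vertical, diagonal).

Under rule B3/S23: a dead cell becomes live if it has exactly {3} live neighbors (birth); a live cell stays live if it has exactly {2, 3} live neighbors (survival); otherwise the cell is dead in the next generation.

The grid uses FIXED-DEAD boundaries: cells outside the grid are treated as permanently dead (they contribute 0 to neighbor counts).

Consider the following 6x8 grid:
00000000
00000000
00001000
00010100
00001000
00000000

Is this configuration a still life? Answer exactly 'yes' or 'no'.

Answer: yes

Derivation:
Compute generation 1 and compare to generation 0 (given above):
Generation 1:
00000000
00000000
00001000
00010100
00001000
00000000
The grids are IDENTICAL -> still life.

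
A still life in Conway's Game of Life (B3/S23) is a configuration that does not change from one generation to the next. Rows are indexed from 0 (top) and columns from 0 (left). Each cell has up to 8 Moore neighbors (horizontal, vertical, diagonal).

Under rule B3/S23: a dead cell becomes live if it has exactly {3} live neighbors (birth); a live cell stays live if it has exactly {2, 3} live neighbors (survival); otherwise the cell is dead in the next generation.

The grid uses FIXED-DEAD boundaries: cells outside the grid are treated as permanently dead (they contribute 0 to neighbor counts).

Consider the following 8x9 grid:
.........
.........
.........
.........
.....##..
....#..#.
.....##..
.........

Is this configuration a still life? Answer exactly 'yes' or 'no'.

Compute generation 1 and compare to generation 0 (given above):
Generation 1:
.........
.........
.........
.........
.....##..
....#..#.
.....##..
.........
The grids are IDENTICAL -> still life.

Answer: yes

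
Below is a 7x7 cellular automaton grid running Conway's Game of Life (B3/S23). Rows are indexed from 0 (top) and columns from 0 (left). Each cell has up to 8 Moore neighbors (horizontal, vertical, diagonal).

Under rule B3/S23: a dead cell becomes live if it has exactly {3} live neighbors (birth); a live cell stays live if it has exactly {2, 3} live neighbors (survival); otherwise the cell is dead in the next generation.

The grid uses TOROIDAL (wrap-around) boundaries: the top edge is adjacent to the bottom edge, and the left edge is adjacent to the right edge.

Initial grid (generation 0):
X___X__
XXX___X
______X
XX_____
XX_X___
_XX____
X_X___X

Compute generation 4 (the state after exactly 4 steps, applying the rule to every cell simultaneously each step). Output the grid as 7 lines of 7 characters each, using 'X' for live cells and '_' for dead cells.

Simulating step by step:
Generation 0 (given above): 17 live cells
Generation 1: 17 live cells
__XX_X_
_X___XX
__X___X
_XX___X
_______
___X__X
X_XX__X
Generation 2: 23 live cells
___X_X_
XX_XXXX
__X___X
XXX____
X_X____
X_XX__X
XX___XX
Generation 3: 15 live cells
___X___
XX_X___
____X__
X_XX__X
_______
__XX_X_
_X_X_X_
Generation 4: 15 live cells
(generation 4 grid is the final answer)

Answer: XX_X___
__XXX__
____X_X
___X___
_X__X_X
__XX___
___X___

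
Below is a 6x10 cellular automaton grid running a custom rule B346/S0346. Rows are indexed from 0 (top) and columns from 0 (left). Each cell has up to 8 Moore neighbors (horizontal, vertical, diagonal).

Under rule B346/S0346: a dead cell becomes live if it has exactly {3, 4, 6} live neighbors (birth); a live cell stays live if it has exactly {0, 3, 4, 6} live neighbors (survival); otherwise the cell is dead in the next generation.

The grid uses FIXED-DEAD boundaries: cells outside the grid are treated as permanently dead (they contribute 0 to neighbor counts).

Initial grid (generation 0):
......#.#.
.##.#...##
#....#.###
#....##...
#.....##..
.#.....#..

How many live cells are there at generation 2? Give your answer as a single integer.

Simulating step by step:
Generation 0 (given above): 20 live cells
Generation 1: 21 live cells
......##.#
.....##..#
.#..######
.#...#..#.
.#...###..
......#...
Generation 2: 24 live cells
.....##.#.
....#.####
....#..###
#.#.#..###
.....###..
.....###..
Population at generation 2: 24

Answer: 24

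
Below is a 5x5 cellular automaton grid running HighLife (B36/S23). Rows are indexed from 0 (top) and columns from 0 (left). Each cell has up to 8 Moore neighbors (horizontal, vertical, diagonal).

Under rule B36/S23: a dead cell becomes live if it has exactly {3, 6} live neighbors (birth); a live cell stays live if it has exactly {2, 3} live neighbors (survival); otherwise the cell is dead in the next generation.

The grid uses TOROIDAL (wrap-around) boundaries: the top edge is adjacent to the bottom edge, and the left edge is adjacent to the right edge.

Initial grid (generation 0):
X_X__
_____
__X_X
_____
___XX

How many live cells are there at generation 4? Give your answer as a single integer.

Simulating step by step:
Generation 0 (given above): 6 live cells
Generation 1: 7 live cells
___XX
_X_X_
_____
____X
___XX
Generation 2: 7 live cells
X____
__XXX
_____
___XX
X____
Generation 3: 8 live cells
XX_X_
___XX
__X__
____X
X____
Generation 4: 11 live cells
XXXX_
XX_XX
____X
_____
XX___
Population at generation 4: 11

Answer: 11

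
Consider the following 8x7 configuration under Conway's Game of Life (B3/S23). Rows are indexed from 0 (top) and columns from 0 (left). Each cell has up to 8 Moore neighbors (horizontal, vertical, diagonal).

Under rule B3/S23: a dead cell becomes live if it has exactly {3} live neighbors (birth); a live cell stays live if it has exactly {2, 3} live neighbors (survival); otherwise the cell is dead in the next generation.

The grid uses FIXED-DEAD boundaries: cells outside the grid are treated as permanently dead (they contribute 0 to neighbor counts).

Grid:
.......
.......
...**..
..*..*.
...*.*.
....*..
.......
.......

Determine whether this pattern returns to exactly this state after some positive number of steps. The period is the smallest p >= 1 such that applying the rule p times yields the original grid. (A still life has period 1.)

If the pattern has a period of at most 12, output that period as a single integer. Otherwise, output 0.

Answer: 1

Derivation:
Simulating and comparing each generation to the original:
Gen 0 (original, given above): 7 live cells
Gen 1: 7 live cells, MATCHES original -> period = 1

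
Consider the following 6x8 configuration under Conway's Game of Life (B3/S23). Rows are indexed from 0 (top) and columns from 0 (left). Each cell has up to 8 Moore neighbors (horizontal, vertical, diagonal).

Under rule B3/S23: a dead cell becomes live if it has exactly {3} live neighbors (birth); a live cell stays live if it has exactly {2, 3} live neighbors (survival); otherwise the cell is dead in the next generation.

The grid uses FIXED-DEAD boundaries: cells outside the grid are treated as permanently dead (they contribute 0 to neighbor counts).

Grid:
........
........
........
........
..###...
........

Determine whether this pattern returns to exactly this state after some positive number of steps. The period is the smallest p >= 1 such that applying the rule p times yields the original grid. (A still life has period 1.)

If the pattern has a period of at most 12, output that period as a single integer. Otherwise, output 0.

Answer: 2

Derivation:
Simulating and comparing each generation to the original:
Gen 0 (original, given above): 3 live cells
Gen 1: 3 live cells, differs from original
Gen 2: 3 live cells, MATCHES original -> period = 2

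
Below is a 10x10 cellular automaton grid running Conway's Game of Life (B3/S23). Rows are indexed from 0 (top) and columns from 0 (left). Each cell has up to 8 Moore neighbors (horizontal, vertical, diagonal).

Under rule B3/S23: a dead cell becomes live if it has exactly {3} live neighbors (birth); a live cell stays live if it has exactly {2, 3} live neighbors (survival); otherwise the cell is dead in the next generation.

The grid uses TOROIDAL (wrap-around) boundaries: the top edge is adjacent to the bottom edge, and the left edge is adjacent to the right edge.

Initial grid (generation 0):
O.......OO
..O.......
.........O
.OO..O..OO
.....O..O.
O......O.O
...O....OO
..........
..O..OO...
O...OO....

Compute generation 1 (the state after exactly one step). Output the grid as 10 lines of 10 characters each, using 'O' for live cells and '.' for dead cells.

Simulating step by step:
Generation 0 (given above): 24 live cells
Generation 1: 29 live cells
(generation 1 grid is the final answer)

Answer: OO.......O
O.......O.
OOO.....OO
O.......OO
.O....OO..
O......O..
O.......OO
..........
....OOO...
OO..OOO...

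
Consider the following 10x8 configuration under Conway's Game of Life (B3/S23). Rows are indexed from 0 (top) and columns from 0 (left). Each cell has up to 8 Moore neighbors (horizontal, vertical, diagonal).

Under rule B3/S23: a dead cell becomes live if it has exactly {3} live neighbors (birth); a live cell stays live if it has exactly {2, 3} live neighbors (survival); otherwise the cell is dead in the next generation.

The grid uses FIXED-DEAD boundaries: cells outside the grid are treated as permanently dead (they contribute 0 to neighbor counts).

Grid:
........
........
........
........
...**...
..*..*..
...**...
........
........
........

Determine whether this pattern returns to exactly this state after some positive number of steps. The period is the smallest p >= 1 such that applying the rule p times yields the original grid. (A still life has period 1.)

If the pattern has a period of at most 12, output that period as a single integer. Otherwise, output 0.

Answer: 1

Derivation:
Simulating and comparing each generation to the original:
Gen 0 (original, given above): 6 live cells
Gen 1: 6 live cells, MATCHES original -> period = 1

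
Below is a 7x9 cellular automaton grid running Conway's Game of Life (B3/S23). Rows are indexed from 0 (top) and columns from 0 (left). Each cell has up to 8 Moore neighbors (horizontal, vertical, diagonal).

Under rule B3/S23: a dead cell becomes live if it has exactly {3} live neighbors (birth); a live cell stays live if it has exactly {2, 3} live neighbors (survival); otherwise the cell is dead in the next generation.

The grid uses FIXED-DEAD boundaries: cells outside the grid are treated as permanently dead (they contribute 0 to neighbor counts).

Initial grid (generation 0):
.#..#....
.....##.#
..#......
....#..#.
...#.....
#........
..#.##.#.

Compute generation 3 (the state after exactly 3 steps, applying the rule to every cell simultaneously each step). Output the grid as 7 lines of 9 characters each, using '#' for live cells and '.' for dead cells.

Simulating step by step:
Generation 0 (given above): 14 live cells
Generation 1: 8 live cells
.....#...
.....#...
.....###.
...#.....
.........
...##....
.........
Generation 2: 8 live cells
.........
....##...
....###..
......#..
...##....
.........
.........
Generation 3: 6 live cells
(generation 3 grid is the final answer)

Answer: .........
....#.#..
....#.#..
...#..#..
.........
.........
.........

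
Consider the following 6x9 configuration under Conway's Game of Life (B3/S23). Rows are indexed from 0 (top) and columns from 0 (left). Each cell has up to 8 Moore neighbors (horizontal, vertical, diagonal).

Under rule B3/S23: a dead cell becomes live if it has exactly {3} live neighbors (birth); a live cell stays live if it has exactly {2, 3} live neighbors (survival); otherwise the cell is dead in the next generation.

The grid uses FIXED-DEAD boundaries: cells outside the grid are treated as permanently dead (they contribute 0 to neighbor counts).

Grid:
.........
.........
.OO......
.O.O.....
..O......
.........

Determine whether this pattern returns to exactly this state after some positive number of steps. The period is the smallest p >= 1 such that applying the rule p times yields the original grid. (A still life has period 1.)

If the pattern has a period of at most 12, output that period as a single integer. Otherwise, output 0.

Answer: 1

Derivation:
Simulating and comparing each generation to the original:
Gen 0 (original, given above): 5 live cells
Gen 1: 5 live cells, MATCHES original -> period = 1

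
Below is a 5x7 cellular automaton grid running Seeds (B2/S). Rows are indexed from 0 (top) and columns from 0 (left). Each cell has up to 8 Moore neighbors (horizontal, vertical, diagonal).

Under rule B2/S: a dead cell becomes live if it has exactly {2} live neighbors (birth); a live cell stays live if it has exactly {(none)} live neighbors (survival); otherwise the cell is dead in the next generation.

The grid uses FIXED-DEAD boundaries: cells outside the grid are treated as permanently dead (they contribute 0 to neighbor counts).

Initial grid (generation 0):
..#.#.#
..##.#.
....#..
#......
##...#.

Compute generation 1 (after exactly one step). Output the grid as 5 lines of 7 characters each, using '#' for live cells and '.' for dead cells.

Answer: .#.....
.#....#
.##..#.
....##.
.......

Derivation:
Simulating step by step:
Generation 0 (given above): 11 live cells
Generation 1: 8 live cells
(generation 1 grid is the final answer)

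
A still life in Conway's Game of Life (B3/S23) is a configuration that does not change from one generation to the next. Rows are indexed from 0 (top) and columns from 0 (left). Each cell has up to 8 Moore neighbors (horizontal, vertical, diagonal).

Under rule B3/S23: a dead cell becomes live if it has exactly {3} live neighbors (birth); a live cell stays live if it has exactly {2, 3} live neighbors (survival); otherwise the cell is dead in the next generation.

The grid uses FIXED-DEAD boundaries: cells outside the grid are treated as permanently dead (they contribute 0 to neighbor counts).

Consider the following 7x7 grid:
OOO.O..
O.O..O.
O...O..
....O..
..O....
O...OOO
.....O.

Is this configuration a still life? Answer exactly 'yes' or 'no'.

Answer: no

Derivation:
Compute generation 1 and compare to generation 0 (given above):
Generation 1:
O.OO...
O.O.OO.
.O.OOO.
...O...
...OO..
....OOO
....OOO
Cell (0,1) differs: gen0=1 vs gen1=0 -> NOT a still life.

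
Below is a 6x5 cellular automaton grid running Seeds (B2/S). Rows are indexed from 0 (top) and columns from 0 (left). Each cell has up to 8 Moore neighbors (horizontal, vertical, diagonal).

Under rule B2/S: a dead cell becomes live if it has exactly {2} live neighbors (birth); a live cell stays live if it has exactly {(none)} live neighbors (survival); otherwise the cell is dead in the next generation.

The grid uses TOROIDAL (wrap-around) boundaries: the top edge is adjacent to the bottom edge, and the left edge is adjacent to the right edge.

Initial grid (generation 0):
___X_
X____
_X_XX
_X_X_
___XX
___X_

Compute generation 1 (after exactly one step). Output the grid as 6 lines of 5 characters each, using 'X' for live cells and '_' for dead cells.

Answer: __X__
_X___
_____
_____
X____
_____

Derivation:
Simulating step by step:
Generation 0 (given above): 10 live cells
Generation 1: 3 live cells
(generation 1 grid is the final answer)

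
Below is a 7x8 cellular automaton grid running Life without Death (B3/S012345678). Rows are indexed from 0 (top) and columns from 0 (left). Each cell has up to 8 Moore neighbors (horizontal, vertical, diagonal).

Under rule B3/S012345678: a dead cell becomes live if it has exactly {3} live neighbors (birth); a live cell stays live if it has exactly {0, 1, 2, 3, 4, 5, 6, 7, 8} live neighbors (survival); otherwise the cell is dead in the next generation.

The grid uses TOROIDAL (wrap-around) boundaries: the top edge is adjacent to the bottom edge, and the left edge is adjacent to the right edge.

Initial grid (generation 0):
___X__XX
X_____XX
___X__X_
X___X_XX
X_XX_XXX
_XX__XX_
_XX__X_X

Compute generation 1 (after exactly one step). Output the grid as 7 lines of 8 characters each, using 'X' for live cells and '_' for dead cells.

Answer: _XXX_XXX
X____XXX
___X__X_
XXX_X_XX
X_XX_XXX
_XX__XX_
_XXXXX_X

Derivation:
Simulating step by step:
Generation 0 (given above): 26 live cells
Generation 1: 34 live cells
(generation 1 grid is the final answer)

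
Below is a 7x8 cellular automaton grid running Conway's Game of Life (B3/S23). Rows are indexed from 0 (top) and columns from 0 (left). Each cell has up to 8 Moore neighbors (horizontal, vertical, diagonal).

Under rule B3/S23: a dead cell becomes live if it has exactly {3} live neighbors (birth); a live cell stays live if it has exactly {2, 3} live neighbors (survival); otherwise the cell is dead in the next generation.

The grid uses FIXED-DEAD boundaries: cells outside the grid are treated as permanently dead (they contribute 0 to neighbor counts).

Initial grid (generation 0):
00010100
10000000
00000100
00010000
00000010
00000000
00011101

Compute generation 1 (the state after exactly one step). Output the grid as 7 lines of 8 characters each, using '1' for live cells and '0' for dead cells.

Answer: 00000000
00001000
00000000
00000000
00000000
00001110
00001000

Derivation:
Simulating step by step:
Generation 0 (given above): 10 live cells
Generation 1: 5 live cells
(generation 1 grid is the final answer)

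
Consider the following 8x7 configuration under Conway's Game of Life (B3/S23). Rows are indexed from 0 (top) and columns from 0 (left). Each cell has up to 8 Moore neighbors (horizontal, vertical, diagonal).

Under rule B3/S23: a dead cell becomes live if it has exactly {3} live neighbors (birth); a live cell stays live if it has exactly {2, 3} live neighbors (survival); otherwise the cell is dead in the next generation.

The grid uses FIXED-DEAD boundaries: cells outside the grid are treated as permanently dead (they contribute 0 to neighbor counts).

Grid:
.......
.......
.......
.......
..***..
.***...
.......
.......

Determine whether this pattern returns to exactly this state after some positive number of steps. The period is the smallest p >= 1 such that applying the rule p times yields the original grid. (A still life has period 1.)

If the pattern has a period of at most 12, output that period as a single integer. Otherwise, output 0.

Simulating and comparing each generation to the original:
Gen 0 (original, given above): 6 live cells
Gen 1: 6 live cells, differs from original
Gen 2: 6 live cells, MATCHES original -> period = 2

Answer: 2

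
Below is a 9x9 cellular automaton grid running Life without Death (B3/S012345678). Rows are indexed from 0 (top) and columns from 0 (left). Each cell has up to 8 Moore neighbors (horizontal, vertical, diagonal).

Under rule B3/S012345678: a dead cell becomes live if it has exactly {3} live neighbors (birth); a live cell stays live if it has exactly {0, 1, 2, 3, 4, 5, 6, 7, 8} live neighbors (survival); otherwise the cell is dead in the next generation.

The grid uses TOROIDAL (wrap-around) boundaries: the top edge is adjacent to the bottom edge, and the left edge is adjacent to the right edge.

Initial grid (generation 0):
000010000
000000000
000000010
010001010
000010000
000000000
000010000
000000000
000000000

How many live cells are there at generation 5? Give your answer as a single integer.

Answer: 29

Derivation:
Simulating step by step:
Generation 0 (given above): 7 live cells
Generation 1: 9 live cells
000010000
000000000
000000110
010001110
000010000
000000000
000010000
000000000
000000000
Generation 2: 12 live cells
000010000
000000000
000001110
010001110
000011100
000000000
000010000
000000000
000000000
Generation 3: 16 live cells
000010000
000001100
000001110
010001110
000011110
000010000
000010000
000000000
000000000
Generation 4: 23 live cells
000011000
000011110
000011110
010001111
000011110
000110100
000010000
000000000
000000000
Generation 5: 29 live cells
000011000
000111110
000011110
010001111
000111111
000110110
000111000
000000000
000000000
Population at generation 5: 29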